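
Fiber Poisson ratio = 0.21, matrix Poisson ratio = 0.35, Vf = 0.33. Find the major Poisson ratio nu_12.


nu_12 = nu_f*Vf + nu_m*(1-Vf) = 0.21*0.33 + 0.35*0.67 = 0.3038

0.3038


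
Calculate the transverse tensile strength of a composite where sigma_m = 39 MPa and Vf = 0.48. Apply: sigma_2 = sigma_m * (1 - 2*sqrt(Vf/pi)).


factor = 1 - 2*sqrt(0.48/pi) = 0.2182
sigma_2 = 39 * 0.2182 = 8.51 MPa

8.51 MPa


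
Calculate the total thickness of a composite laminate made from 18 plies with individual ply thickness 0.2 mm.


h = n * t_ply = 18 * 0.2 = 3.6 mm

3.6 mm


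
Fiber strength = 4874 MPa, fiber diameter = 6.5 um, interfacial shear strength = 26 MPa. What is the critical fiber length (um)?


Lc = sigma_f * d / (2 * tau_i) = 4874 * 6.5 / (2 * 26) = 609.3 um

609.3 um


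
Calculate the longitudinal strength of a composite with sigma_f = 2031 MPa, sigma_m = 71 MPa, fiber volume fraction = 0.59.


sigma_1 = sigma_f*Vf + sigma_m*(1-Vf) = 2031*0.59 + 71*0.41 = 1227.4 MPa

1227.4 MPa


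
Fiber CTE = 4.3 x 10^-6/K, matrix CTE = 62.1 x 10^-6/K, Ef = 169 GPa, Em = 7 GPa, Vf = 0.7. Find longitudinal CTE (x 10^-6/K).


E1 = Ef*Vf + Em*(1-Vf) = 120.4
alpha_1 = (alpha_f*Ef*Vf + alpha_m*Em*(1-Vf))/E1 = 5.31 x 10^-6/K

5.31 x 10^-6/K


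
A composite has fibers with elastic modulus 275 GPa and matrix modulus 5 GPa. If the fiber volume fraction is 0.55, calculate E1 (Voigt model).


E1 = Ef*Vf + Em*(1-Vf) = 275*0.55 + 5*0.45 = 153.5 GPa

153.5 GPa


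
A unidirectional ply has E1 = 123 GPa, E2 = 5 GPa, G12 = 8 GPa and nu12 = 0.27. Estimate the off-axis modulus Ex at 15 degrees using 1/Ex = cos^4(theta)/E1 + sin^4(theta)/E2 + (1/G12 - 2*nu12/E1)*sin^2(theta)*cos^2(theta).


cos^4(15) = 0.870513, sin^4(15) = 0.004487, sin^2(15)*cos^2(15) = 0.0625
1/G12 - 2*nu12/E1 = 1/8 - 2*0.27/123 = 0.12061 GPa^-1
1/Ex = 0.870513/123 + 0.004487/5 + 0.12061*0.0625 = 0.0155129 GPa^-1
Ex = 64.46 GPa

64.46 GPa


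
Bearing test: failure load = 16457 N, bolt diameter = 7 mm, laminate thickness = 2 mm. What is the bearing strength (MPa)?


sigma_br = F/(d*h) = 16457/(7*2) = 1175.5 MPa

1175.5 MPa


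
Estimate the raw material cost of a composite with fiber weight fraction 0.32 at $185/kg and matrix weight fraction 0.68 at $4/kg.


Cost = cost_f*Wf + cost_m*Wm = 185*0.32 + 4*0.68 = $61.92/kg

$61.92/kg


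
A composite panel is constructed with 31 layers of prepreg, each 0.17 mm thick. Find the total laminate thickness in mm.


h = n * t_ply = 31 * 0.17 = 5.27 mm

5.27 mm


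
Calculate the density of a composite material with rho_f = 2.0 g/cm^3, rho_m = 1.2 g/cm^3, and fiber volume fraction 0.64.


rho_c = rho_f*Vf + rho_m*(1-Vf) = 2.0*0.64 + 1.2*0.36 = 1.712 g/cm^3

1.712 g/cm^3


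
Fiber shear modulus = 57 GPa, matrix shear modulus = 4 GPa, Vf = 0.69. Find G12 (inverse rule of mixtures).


1/G12 = Vf/Gf + (1-Vf)/Gm = 0.69/57 + 0.31/4
G12 = 11.16 GPa

11.16 GPa


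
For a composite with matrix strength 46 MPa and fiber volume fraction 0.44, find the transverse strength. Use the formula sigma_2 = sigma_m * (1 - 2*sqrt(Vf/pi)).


factor = 1 - 2*sqrt(0.44/pi) = 0.2515
sigma_2 = 46 * 0.2515 = 11.57 MPa

11.57 MPa


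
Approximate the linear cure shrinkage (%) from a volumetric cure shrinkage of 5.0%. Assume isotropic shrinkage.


Linear shrinkage ≈ vol_shrink/3 = 5.0/3 = 1.667%

1.667%


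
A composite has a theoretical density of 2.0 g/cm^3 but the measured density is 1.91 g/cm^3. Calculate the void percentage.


Void% = (rho_theo - rho_actual)/rho_theo * 100 = (2.0 - 1.91)/2.0 * 100 = 4.5%

4.5%


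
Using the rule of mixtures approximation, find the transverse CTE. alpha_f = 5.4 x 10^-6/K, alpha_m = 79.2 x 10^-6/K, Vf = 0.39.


alpha_2 = alpha_f*Vf + alpha_m*(1-Vf) = 5.4*0.39 + 79.2*0.61 = 50.4 x 10^-6/K

50.4 x 10^-6/K


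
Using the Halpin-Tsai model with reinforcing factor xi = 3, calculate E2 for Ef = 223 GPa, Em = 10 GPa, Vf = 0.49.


eta = (Ef/Em - 1)/(Ef/Em + xi) = (22.3 - 1)/(22.3 + 3) = 0.8419
E2 = Em*(1+xi*eta*Vf)/(1-eta*Vf) = 38.09 GPa

38.09 GPa


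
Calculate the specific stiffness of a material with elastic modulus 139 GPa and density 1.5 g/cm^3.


Specific stiffness = E/rho = 139/1.5 = 92.7 GPa/(g/cm^3)

92.7 GPa/(g/cm^3)


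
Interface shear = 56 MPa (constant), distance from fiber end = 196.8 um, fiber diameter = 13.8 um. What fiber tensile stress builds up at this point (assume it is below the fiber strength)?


Force balance: sigma_f * (pi*d^2/4) = tau * (pi*d) * x  ->  sigma_f = 4 * tau * x / d
sigma_f = 4 * 56 * 196.8 / 13.8 = 3194.4 MPa

3194.4 MPa


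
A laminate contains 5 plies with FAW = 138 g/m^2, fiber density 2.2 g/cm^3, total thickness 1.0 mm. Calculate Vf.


Vf = n * FAW / (rho_f * h * 1000) = 5 * 138 / (2.2 * 1.0 * 1000) = 0.3136

0.3136


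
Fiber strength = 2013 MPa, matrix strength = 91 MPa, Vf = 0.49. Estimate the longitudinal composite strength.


sigma_1 = sigma_f*Vf + sigma_m*(1-Vf) = 2013*0.49 + 91*0.51 = 1032.8 MPa

1032.8 MPa


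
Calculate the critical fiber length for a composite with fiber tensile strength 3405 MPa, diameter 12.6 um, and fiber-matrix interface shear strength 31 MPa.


Lc = sigma_f * d / (2 * tau_i) = 3405 * 12.6 / (2 * 31) = 692.0 um

692.0 um


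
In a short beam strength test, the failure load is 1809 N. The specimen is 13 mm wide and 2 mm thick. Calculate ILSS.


ILSS = 3F/(4bh) = 3*1809/(4*13*2) = 52.18 MPa

52.18 MPa


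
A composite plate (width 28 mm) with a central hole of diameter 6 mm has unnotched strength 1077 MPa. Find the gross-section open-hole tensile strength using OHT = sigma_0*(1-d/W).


OHT = sigma_0*(1-d/W) = 1077*(1-6/28) = 846.2 MPa

846.2 MPa


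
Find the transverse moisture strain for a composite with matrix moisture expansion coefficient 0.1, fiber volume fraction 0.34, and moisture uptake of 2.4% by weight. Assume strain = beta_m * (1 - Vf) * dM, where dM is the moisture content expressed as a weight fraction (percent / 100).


dM = 2.4/100 = 0.024
strain = beta_m * (1-Vf) * dM = 0.1 * 0.66 * 0.024 = 0.001584

0.001584


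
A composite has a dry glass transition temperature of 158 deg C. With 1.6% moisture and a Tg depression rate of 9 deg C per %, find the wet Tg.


Tg_wet = Tg_dry - k*moisture = 158 - 9*1.6 = 143.6 deg C

143.6 deg C


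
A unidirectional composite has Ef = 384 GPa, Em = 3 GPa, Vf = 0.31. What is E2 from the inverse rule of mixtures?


1/E2 = Vf/Ef + (1-Vf)/Em = 0.31/384 + 0.69/3
E2 = 4.33 GPa

4.33 GPa


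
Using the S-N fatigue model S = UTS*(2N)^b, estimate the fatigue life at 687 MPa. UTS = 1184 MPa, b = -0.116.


N = 0.5 * (S/UTS)^(1/b) = 0.5 * (687/1184)^(1/-0.116) = 54.5579 cycles

54.5579 cycles


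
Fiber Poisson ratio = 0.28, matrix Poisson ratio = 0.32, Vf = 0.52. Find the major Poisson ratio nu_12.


nu_12 = nu_f*Vf + nu_m*(1-Vf) = 0.28*0.52 + 0.32*0.48 = 0.2992

0.2992


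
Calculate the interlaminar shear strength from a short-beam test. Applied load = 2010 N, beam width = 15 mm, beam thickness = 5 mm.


ILSS = 3F/(4bh) = 3*2010/(4*15*5) = 20.1 MPa

20.1 MPa


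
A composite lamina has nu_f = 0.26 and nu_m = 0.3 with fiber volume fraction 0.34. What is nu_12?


nu_12 = nu_f*Vf + nu_m*(1-Vf) = 0.26*0.34 + 0.3*0.66 = 0.2864

0.2864


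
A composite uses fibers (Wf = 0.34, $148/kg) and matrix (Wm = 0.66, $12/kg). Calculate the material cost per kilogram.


Cost = cost_f*Wf + cost_m*Wm = 148*0.34 + 12*0.66 = $58.24/kg

$58.24/kg


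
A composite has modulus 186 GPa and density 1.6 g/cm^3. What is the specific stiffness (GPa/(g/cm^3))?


Specific stiffness = E/rho = 186/1.6 = 116.3 GPa/(g/cm^3)

116.3 GPa/(g/cm^3)


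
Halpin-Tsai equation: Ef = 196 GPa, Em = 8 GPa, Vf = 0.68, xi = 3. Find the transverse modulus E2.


eta = (Ef/Em - 1)/(Ef/Em + xi) = (24.5 - 1)/(24.5 + 3) = 0.8545
E2 = Em*(1+xi*eta*Vf)/(1-eta*Vf) = 52.39 GPa

52.39 GPa


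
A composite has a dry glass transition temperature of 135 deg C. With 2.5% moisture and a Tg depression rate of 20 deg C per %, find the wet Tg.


Tg_wet = Tg_dry - k*moisture = 135 - 20*2.5 = 85.0 deg C

85.0 deg C


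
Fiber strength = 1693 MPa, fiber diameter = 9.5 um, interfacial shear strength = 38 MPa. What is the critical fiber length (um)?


Lc = sigma_f * d / (2 * tau_i) = 1693 * 9.5 / (2 * 38) = 211.6 um

211.6 um


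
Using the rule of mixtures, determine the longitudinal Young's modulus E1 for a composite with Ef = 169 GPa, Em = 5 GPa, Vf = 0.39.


E1 = Ef*Vf + Em*(1-Vf) = 169*0.39 + 5*0.61 = 68.96 GPa

68.96 GPa


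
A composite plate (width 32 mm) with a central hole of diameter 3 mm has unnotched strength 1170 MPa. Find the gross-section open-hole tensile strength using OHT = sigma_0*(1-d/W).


OHT = sigma_0*(1-d/W) = 1170*(1-3/32) = 1060.3 MPa

1060.3 MPa


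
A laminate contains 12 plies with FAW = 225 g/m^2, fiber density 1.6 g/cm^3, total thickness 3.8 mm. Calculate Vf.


Vf = n * FAW / (rho_f * h * 1000) = 12 * 225 / (1.6 * 3.8 * 1000) = 0.4441

0.4441


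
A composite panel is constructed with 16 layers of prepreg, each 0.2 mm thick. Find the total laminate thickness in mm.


h = n * t_ply = 16 * 0.2 = 3.2 mm

3.2 mm


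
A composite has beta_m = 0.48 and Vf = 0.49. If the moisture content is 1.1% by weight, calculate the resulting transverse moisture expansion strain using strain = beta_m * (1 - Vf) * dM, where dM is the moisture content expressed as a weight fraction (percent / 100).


dM = 1.1/100 = 0.011
strain = beta_m * (1-Vf) * dM = 0.48 * 0.51 * 0.011 = 0.0026928

0.0026928


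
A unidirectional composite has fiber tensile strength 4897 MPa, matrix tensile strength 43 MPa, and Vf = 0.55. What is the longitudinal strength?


sigma_1 = sigma_f*Vf + sigma_m*(1-Vf) = 4897*0.55 + 43*0.45 = 2712.7 MPa

2712.7 MPa


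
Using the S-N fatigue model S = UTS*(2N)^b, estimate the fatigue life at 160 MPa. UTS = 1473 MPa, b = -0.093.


N = 0.5 * (S/UTS)^(1/b) = 0.5 * (160/1473)^(1/-0.093) = 1.1627e+10 cycles

1.1627e+10 cycles


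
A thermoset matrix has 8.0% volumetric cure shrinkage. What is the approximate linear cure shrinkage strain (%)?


Linear shrinkage ≈ vol_shrink/3 = 8.0/3 = 2.667%

2.667%


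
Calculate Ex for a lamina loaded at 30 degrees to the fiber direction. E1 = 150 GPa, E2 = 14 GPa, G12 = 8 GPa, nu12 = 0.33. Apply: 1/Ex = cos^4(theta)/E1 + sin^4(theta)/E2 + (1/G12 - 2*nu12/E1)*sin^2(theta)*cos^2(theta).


cos^4(30) = 0.5625, sin^4(30) = 0.0625, sin^2(30)*cos^2(30) = 0.1875
1/G12 - 2*nu12/E1 = 1/8 - 2*0.33/150 = 0.1206 GPa^-1
1/Ex = 0.5625/150 + 0.0625/14 + 0.1206*0.1875 = 0.0308268 GPa^-1
Ex = 32.44 GPa

32.44 GPa


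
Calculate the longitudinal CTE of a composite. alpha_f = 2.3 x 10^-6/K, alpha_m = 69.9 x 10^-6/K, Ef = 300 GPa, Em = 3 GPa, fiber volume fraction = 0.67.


E1 = Ef*Vf + Em*(1-Vf) = 201.99
alpha_1 = (alpha_f*Ef*Vf + alpha_m*Em*(1-Vf))/E1 = 2.63 x 10^-6/K

2.63 x 10^-6/K


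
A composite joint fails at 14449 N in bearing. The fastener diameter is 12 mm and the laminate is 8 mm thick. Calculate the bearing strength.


sigma_br = F/(d*h) = 14449/(12*8) = 150.5 MPa

150.5 MPa


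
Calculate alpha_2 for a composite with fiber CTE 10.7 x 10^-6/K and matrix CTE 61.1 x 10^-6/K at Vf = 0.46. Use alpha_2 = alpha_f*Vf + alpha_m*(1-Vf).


alpha_2 = alpha_f*Vf + alpha_m*(1-Vf) = 10.7*0.46 + 61.1*0.54 = 37.9 x 10^-6/K

37.9 x 10^-6/K


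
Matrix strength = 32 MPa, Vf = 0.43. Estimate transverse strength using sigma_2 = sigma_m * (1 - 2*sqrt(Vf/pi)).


factor = 1 - 2*sqrt(0.43/pi) = 0.2601
sigma_2 = 32 * 0.2601 = 8.32 MPa

8.32 MPa


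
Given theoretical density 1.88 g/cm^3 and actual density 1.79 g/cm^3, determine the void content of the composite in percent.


Void% = (rho_theo - rho_actual)/rho_theo * 100 = (1.88 - 1.79)/1.88 * 100 = 4.79%

4.79%


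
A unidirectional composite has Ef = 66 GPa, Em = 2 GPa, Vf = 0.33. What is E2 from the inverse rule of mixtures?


1/E2 = Vf/Ef + (1-Vf)/Em = 0.33/66 + 0.67/2
E2 = 2.94 GPa

2.94 GPa


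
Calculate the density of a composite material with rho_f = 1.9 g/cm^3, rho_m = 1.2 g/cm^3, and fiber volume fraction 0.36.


rho_c = rho_f*Vf + rho_m*(1-Vf) = 1.9*0.36 + 1.2*0.64 = 1.452 g/cm^3

1.452 g/cm^3


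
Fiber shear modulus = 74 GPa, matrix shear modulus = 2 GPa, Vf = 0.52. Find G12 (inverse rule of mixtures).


1/G12 = Vf/Gf + (1-Vf)/Gm = 0.52/74 + 0.48/2
G12 = 4.05 GPa

4.05 GPa


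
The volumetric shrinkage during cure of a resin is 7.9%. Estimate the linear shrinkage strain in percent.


Linear shrinkage ≈ vol_shrink/3 = 7.9/3 = 2.633%

2.633%


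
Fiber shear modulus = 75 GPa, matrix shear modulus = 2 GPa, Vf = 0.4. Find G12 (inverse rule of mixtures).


1/G12 = Vf/Gf + (1-Vf)/Gm = 0.4/75 + 0.6/2
G12 = 3.28 GPa

3.28 GPa


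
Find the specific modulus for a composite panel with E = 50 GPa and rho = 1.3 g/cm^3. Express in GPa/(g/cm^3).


Specific stiffness = E/rho = 50/1.3 = 38.5 GPa/(g/cm^3)

38.5 GPa/(g/cm^3)


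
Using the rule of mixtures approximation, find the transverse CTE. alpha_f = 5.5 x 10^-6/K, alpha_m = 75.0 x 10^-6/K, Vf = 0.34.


alpha_2 = alpha_f*Vf + alpha_m*(1-Vf) = 5.5*0.34 + 75.0*0.66 = 51.4 x 10^-6/K

51.4 x 10^-6/K


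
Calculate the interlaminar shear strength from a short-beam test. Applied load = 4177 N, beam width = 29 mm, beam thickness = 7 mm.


ILSS = 3F/(4bh) = 3*4177/(4*29*7) = 15.43 MPa

15.43 MPa


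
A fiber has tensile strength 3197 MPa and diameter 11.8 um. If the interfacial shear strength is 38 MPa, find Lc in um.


Lc = sigma_f * d / (2 * tau_i) = 3197 * 11.8 / (2 * 38) = 496.4 um

496.4 um


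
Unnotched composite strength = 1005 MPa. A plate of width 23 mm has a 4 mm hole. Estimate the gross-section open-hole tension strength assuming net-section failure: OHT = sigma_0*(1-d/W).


OHT = sigma_0*(1-d/W) = 1005*(1-4/23) = 830.2 MPa

830.2 MPa


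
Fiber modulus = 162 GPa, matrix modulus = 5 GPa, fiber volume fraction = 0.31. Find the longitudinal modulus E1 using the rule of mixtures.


E1 = Ef*Vf + Em*(1-Vf) = 162*0.31 + 5*0.69 = 53.67 GPa

53.67 GPa


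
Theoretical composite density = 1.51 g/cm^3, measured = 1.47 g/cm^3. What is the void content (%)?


Void% = (rho_theo - rho_actual)/rho_theo * 100 = (1.51 - 1.47)/1.51 * 100 = 2.65%

2.65%


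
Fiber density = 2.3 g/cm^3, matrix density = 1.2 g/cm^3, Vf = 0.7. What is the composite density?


rho_c = rho_f*Vf + rho_m*(1-Vf) = 2.3*0.7 + 1.2*0.3 = 1.97 g/cm^3

1.97 g/cm^3


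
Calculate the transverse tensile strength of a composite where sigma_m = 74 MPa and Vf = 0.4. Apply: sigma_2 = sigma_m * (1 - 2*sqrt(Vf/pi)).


factor = 1 - 2*sqrt(0.4/pi) = 0.2864
sigma_2 = 74 * 0.2864 = 21.19 MPa

21.19 MPa


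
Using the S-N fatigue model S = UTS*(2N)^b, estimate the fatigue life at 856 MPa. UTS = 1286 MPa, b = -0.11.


N = 0.5 * (S/UTS)^(1/b) = 0.5 * (856/1286)^(1/-0.11) = 20.2276 cycles

20.2276 cycles


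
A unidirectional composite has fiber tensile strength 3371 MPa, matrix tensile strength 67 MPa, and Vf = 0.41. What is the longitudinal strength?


sigma_1 = sigma_f*Vf + sigma_m*(1-Vf) = 3371*0.41 + 67*0.59 = 1421.6 MPa

1421.6 MPa


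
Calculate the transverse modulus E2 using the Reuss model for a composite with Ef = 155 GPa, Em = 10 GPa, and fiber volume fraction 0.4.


1/E2 = Vf/Ef + (1-Vf)/Em = 0.4/155 + 0.6/10
E2 = 15.98 GPa

15.98 GPa


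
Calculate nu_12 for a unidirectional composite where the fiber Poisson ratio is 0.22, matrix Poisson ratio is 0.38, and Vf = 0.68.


nu_12 = nu_f*Vf + nu_m*(1-Vf) = 0.22*0.68 + 0.38*0.32 = 0.2712

0.2712


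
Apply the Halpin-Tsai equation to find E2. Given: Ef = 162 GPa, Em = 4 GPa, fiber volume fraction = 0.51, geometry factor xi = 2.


eta = (Ef/Em - 1)/(Ef/Em + xi) = (40.5 - 1)/(40.5 + 2) = 0.9294
E2 = Em*(1+xi*eta*Vf)/(1-eta*Vf) = 14.81 GPa

14.81 GPa


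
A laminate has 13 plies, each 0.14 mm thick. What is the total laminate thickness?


h = n * t_ply = 13 * 0.14 = 1.82 mm

1.82 mm


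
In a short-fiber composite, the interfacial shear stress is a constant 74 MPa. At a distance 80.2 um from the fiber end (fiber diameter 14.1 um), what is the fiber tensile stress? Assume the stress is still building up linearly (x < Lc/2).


Force balance: sigma_f * (pi*d^2/4) = tau * (pi*d) * x  ->  sigma_f = 4 * tau * x / d
sigma_f = 4 * 74 * 80.2 / 14.1 = 1683.6 MPa

1683.6 MPa


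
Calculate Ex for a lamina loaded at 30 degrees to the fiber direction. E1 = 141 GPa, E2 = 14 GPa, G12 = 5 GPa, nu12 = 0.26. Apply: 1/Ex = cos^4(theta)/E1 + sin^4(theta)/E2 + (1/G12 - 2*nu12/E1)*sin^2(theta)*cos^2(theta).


cos^4(30) = 0.5625, sin^4(30) = 0.0625, sin^2(30)*cos^2(30) = 0.1875
1/G12 - 2*nu12/E1 = 1/5 - 2*0.26/141 = 0.196312 GPa^-1
1/Ex = 0.5625/141 + 0.0625/14 + 0.196312*0.1875 = 0.0452622 GPa^-1
Ex = 22.09 GPa

22.09 GPa


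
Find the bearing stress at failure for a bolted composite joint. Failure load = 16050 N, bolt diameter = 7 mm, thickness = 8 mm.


sigma_br = F/(d*h) = 16050/(7*8) = 286.6 MPa

286.6 MPa


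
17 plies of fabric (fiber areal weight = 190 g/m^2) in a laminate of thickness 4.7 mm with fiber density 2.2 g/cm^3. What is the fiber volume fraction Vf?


Vf = n * FAW / (rho_f * h * 1000) = 17 * 190 / (2.2 * 4.7 * 1000) = 0.3124

0.3124


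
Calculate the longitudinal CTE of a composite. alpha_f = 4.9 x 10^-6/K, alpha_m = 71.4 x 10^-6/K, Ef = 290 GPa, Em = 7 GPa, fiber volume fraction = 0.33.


E1 = Ef*Vf + Em*(1-Vf) = 100.39
alpha_1 = (alpha_f*Ef*Vf + alpha_m*Em*(1-Vf))/E1 = 8.01 x 10^-6/K

8.01 x 10^-6/K


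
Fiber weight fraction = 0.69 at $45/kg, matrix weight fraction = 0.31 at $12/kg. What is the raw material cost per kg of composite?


Cost = cost_f*Wf + cost_m*Wm = 45*0.69 + 12*0.31 = $34.77/kg

$34.77/kg


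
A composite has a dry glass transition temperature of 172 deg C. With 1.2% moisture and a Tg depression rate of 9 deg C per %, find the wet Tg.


Tg_wet = Tg_dry - k*moisture = 172 - 9*1.2 = 161.2 deg C

161.2 deg C


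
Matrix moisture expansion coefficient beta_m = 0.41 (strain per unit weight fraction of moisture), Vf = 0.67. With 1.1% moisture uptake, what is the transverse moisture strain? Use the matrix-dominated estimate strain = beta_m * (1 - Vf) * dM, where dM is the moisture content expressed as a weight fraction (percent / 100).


dM = 1.1/100 = 0.011
strain = beta_m * (1-Vf) * dM = 0.41 * 0.33 * 0.011 = 0.0014883

0.0014883


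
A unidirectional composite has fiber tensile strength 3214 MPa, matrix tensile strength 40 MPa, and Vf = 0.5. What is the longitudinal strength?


sigma_1 = sigma_f*Vf + sigma_m*(1-Vf) = 3214*0.5 + 40*0.5 = 1627.0 MPa

1627.0 MPa


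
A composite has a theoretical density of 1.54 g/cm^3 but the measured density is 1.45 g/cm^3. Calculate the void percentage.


Void% = (rho_theo - rho_actual)/rho_theo * 100 = (1.54 - 1.45)/1.54 * 100 = 5.84%

5.84%


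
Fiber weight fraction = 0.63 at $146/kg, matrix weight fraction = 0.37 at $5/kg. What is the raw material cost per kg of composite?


Cost = cost_f*Wf + cost_m*Wm = 146*0.63 + 5*0.37 = $93.83/kg

$93.83/kg


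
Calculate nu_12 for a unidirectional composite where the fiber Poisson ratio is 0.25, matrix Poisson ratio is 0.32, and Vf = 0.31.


nu_12 = nu_f*Vf + nu_m*(1-Vf) = 0.25*0.31 + 0.32*0.69 = 0.2983

0.2983


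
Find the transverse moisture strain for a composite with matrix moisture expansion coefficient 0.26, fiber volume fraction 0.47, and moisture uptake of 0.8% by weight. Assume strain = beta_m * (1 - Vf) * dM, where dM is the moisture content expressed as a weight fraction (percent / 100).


dM = 0.8/100 = 0.008
strain = beta_m * (1-Vf) * dM = 0.26 * 0.53 * 0.008 = 0.0011024

0.0011024


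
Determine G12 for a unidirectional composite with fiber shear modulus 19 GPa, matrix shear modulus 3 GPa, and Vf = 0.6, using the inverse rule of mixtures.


1/G12 = Vf/Gf + (1-Vf)/Gm = 0.6/19 + 0.4/3
G12 = 6.06 GPa

6.06 GPa


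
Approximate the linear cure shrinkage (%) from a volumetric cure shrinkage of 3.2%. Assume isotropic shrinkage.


Linear shrinkage ≈ vol_shrink/3 = 3.2/3 = 1.067%

1.067%


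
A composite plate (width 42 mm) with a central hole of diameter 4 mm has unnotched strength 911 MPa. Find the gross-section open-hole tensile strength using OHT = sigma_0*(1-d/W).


OHT = sigma_0*(1-d/W) = 911*(1-4/42) = 824.2 MPa

824.2 MPa


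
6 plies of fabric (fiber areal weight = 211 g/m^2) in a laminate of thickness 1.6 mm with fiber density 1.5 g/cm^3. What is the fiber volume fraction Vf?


Vf = n * FAW / (rho_f * h * 1000) = 6 * 211 / (1.5 * 1.6 * 1000) = 0.5275

0.5275


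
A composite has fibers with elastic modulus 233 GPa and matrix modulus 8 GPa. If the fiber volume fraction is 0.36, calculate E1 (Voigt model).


E1 = Ef*Vf + Em*(1-Vf) = 233*0.36 + 8*0.64 = 89.0 GPa

89.0 GPa


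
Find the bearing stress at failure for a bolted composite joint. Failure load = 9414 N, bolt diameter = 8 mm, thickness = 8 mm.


sigma_br = F/(d*h) = 9414/(8*8) = 147.1 MPa

147.1 MPa


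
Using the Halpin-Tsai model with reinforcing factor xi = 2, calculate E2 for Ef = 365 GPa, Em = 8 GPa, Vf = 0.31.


eta = (Ef/Em - 1)/(Ef/Em + xi) = (45.625 - 1)/(45.625 + 2) = 0.937
E2 = Em*(1+xi*eta*Vf)/(1-eta*Vf) = 17.83 GPa

17.83 GPa


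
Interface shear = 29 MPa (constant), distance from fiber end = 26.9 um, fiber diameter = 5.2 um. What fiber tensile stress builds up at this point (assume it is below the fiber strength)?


Force balance: sigma_f * (pi*d^2/4) = tau * (pi*d) * x  ->  sigma_f = 4 * tau * x / d
sigma_f = 4 * 29 * 26.9 / 5.2 = 600.1 MPa

600.1 MPa


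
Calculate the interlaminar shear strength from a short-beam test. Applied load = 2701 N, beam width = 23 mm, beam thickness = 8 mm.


ILSS = 3F/(4bh) = 3*2701/(4*23*8) = 11.01 MPa

11.01 MPa


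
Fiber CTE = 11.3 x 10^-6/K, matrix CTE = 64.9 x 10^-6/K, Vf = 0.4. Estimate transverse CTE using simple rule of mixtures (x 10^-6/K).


alpha_2 = alpha_f*Vf + alpha_m*(1-Vf) = 11.3*0.4 + 64.9*0.6 = 43.5 x 10^-6/K

43.5 x 10^-6/K


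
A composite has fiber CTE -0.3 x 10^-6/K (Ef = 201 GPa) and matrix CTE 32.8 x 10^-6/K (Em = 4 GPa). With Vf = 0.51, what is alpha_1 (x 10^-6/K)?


E1 = Ef*Vf + Em*(1-Vf) = 104.47
alpha_1 = (alpha_f*Ef*Vf + alpha_m*Em*(1-Vf))/E1 = 0.32 x 10^-6/K

0.32 x 10^-6/K


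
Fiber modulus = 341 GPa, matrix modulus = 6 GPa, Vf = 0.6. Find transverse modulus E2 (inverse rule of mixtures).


1/E2 = Vf/Ef + (1-Vf)/Em = 0.6/341 + 0.4/6
E2 = 14.61 GPa

14.61 GPa


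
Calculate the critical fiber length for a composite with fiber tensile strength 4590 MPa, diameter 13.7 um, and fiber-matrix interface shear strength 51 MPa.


Lc = sigma_f * d / (2 * tau_i) = 4590 * 13.7 / (2 * 51) = 616.5 um

616.5 um


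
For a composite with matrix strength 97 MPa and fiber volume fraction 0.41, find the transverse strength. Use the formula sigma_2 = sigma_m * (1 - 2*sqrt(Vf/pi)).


factor = 1 - 2*sqrt(0.41/pi) = 0.2775
sigma_2 = 97 * 0.2775 = 26.92 MPa

26.92 MPa


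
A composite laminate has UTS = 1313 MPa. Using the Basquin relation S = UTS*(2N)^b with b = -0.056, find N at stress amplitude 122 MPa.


N = 0.5 * (S/UTS)^(1/b) = 0.5 * (122/1313)^(1/-0.056) = 1.3361e+18 cycles

1.3361e+18 cycles


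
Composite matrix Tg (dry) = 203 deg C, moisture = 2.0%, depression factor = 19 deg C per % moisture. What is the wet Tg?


Tg_wet = Tg_dry - k*moisture = 203 - 19*2.0 = 165.0 deg C

165.0 deg C


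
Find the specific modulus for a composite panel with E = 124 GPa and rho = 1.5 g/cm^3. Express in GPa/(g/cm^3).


Specific stiffness = E/rho = 124/1.5 = 82.7 GPa/(g/cm^3)

82.7 GPa/(g/cm^3)


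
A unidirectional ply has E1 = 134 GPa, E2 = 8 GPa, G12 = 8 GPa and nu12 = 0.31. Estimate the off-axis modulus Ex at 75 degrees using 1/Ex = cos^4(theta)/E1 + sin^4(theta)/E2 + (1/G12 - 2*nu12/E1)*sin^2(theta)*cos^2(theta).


cos^4(75) = 0.004487, sin^4(75) = 0.870513, sin^2(75)*cos^2(75) = 0.0625
1/G12 - 2*nu12/E1 = 1/8 - 2*0.31/134 = 0.120373 GPa^-1
1/Ex = 0.004487/134 + 0.870513/8 + 0.120373*0.0625 = 0.1163709 GPa^-1
Ex = 8.59 GPa

8.59 GPa


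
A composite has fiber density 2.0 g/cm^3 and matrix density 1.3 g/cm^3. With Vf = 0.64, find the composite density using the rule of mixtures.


rho_c = rho_f*Vf + rho_m*(1-Vf) = 2.0*0.64 + 1.3*0.36 = 1.748 g/cm^3

1.748 g/cm^3


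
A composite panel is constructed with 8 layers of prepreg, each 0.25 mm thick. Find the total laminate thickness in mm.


h = n * t_ply = 8 * 0.25 = 2.0 mm

2.0 mm


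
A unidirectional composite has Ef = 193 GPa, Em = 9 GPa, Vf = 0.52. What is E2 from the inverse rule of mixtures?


1/E2 = Vf/Ef + (1-Vf)/Em = 0.52/193 + 0.48/9
E2 = 17.85 GPa

17.85 GPa


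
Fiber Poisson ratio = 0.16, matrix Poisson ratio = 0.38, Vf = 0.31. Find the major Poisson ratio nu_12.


nu_12 = nu_f*Vf + nu_m*(1-Vf) = 0.16*0.31 + 0.38*0.69 = 0.3118

0.3118


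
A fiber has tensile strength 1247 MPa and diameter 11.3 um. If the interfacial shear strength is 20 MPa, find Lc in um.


Lc = sigma_f * d / (2 * tau_i) = 1247 * 11.3 / (2 * 20) = 352.3 um

352.3 um


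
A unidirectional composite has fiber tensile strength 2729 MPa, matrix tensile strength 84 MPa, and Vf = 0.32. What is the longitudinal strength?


sigma_1 = sigma_f*Vf + sigma_m*(1-Vf) = 2729*0.32 + 84*0.68 = 930.4 MPa

930.4 MPa


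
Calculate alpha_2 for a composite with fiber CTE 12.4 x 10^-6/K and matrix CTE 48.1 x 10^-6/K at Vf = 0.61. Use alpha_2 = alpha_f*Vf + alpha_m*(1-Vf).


alpha_2 = alpha_f*Vf + alpha_m*(1-Vf) = 12.4*0.61 + 48.1*0.39 = 26.3 x 10^-6/K

26.3 x 10^-6/K


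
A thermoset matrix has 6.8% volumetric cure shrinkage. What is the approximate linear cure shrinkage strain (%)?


Linear shrinkage ≈ vol_shrink/3 = 6.8/3 = 2.267%

2.267%


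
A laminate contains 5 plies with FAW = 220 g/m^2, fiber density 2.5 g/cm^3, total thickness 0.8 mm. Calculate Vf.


Vf = n * FAW / (rho_f * h * 1000) = 5 * 220 / (2.5 * 0.8 * 1000) = 0.55

0.55


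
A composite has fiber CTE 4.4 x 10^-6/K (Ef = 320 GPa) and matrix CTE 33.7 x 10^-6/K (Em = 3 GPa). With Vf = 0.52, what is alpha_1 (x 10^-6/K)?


E1 = Ef*Vf + Em*(1-Vf) = 167.84
alpha_1 = (alpha_f*Ef*Vf + alpha_m*Em*(1-Vf))/E1 = 4.65 x 10^-6/K

4.65 x 10^-6/K


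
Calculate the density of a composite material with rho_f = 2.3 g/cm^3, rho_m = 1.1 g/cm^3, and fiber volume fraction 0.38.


rho_c = rho_f*Vf + rho_m*(1-Vf) = 2.3*0.38 + 1.1*0.62 = 1.556 g/cm^3

1.556 g/cm^3


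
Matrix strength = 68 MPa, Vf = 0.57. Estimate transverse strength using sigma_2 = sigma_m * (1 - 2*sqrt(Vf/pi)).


factor = 1 - 2*sqrt(0.57/pi) = 0.1481
sigma_2 = 68 * 0.1481 = 10.07 MPa

10.07 MPa


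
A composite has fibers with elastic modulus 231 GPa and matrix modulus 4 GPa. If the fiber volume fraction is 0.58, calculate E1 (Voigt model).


E1 = Ef*Vf + Em*(1-Vf) = 231*0.58 + 4*0.42 = 135.66 GPa

135.66 GPa


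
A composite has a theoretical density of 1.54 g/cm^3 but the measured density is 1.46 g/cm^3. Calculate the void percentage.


Void% = (rho_theo - rho_actual)/rho_theo * 100 = (1.54 - 1.46)/1.54 * 100 = 5.19%

5.19%


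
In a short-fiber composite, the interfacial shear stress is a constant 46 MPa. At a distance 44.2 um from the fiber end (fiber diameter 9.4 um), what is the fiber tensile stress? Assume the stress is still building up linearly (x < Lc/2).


Force balance: sigma_f * (pi*d^2/4) = tau * (pi*d) * x  ->  sigma_f = 4 * tau * x / d
sigma_f = 4 * 46 * 44.2 / 9.4 = 865.2 MPa

865.2 MPa


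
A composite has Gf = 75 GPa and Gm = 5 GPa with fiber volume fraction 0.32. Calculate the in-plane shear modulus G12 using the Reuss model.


1/G12 = Vf/Gf + (1-Vf)/Gm = 0.32/75 + 0.68/5
G12 = 7.13 GPa

7.13 GPa


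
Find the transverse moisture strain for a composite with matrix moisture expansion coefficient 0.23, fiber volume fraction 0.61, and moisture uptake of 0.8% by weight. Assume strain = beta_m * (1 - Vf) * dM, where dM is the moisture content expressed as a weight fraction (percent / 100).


dM = 0.8/100 = 0.008
strain = beta_m * (1-Vf) * dM = 0.23 * 0.39 * 0.008 = 0.0007176

0.0007176


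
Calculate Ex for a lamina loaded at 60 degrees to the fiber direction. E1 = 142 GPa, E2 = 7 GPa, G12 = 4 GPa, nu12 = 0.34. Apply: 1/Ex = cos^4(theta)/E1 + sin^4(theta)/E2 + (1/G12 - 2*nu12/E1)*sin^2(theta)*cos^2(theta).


cos^4(60) = 0.0625, sin^4(60) = 0.5625, sin^2(60)*cos^2(60) = 0.1875
1/G12 - 2*nu12/E1 = 1/4 - 2*0.34/142 = 0.245211 GPa^-1
1/Ex = 0.0625/142 + 0.5625/7 + 0.245211*0.1875 = 0.1267744 GPa^-1
Ex = 7.89 GPa

7.89 GPa


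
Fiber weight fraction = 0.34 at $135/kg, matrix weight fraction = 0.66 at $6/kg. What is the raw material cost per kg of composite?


Cost = cost_f*Wf + cost_m*Wm = 135*0.34 + 6*0.66 = $49.86/kg

$49.86/kg


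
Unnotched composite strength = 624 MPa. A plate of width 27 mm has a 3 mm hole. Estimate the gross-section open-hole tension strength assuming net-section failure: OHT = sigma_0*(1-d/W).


OHT = sigma_0*(1-d/W) = 624*(1-3/27) = 554.7 MPa

554.7 MPa


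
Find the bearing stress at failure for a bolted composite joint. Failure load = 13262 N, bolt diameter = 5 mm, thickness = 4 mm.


sigma_br = F/(d*h) = 13262/(5*4) = 663.1 MPa

663.1 MPa


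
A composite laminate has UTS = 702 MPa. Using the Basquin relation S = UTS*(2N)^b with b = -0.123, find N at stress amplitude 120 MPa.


N = 0.5 * (S/UTS)^(1/b) = 0.5 * (120/702)^(1/-0.123) = 862997.5564 cycles

862997.5564 cycles


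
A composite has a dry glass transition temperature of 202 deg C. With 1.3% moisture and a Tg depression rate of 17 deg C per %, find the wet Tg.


Tg_wet = Tg_dry - k*moisture = 202 - 17*1.3 = 179.9 deg C

179.9 deg C


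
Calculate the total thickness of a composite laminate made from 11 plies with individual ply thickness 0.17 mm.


h = n * t_ply = 11 * 0.17 = 1.87 mm

1.87 mm


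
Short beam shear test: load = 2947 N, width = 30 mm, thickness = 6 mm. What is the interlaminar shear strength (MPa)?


ILSS = 3F/(4bh) = 3*2947/(4*30*6) = 12.28 MPa

12.28 MPa


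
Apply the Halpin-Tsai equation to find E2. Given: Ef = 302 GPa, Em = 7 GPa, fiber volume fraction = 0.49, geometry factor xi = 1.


eta = (Ef/Em - 1)/(Ef/Em + xi) = (43.1429 - 1)/(43.1429 + 1) = 0.9547
E2 = Em*(1+xi*eta*Vf)/(1-eta*Vf) = 19.31 GPa

19.31 GPa


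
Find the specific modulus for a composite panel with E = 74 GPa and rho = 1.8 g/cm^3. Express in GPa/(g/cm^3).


Specific stiffness = E/rho = 74/1.8 = 41.1 GPa/(g/cm^3)

41.1 GPa/(g/cm^3)


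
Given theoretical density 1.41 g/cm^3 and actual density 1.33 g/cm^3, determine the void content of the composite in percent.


Void% = (rho_theo - rho_actual)/rho_theo * 100 = (1.41 - 1.33)/1.41 * 100 = 5.67%

5.67%


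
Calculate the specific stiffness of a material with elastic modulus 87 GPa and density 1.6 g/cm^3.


Specific stiffness = E/rho = 87/1.6 = 54.4 GPa/(g/cm^3)

54.4 GPa/(g/cm^3)


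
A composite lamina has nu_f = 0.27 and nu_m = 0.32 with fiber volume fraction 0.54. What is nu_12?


nu_12 = nu_f*Vf + nu_m*(1-Vf) = 0.27*0.54 + 0.32*0.46 = 0.293

0.293


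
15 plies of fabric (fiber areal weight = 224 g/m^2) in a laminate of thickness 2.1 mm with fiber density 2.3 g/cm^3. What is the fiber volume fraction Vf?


Vf = n * FAW / (rho_f * h * 1000) = 15 * 224 / (2.3 * 2.1 * 1000) = 0.6957

0.6957


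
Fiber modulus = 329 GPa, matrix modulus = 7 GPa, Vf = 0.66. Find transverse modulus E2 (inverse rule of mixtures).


1/E2 = Vf/Ef + (1-Vf)/Em = 0.66/329 + 0.34/7
E2 = 19.77 GPa

19.77 GPa


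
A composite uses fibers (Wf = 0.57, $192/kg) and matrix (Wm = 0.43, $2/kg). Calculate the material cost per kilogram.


Cost = cost_f*Wf + cost_m*Wm = 192*0.57 + 2*0.43 = $110.3/kg

$110.3/kg


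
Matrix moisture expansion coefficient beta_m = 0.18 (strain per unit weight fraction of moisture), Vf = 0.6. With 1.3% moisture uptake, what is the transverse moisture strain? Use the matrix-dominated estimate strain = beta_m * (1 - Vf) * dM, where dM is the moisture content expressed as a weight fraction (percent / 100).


dM = 1.3/100 = 0.013
strain = beta_m * (1-Vf) * dM = 0.18 * 0.4 * 0.013 = 0.000936

0.000936


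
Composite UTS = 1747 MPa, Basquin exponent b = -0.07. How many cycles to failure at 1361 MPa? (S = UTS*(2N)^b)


N = 0.5 * (S/UTS)^(1/b) = 0.5 * (1361/1747)^(1/-0.07) = 17.7027 cycles

17.7027 cycles


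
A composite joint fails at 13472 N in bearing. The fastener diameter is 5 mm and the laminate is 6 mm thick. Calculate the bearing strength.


sigma_br = F/(d*h) = 13472/(5*6) = 449.1 MPa

449.1 MPa


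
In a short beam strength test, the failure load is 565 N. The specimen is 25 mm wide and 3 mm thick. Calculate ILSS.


ILSS = 3F/(4bh) = 3*565/(4*25*3) = 5.65 MPa

5.65 MPa


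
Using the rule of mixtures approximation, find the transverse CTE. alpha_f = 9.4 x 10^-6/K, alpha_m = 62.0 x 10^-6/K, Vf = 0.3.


alpha_2 = alpha_f*Vf + alpha_m*(1-Vf) = 9.4*0.3 + 62.0*0.7 = 46.2 x 10^-6/K

46.2 x 10^-6/K


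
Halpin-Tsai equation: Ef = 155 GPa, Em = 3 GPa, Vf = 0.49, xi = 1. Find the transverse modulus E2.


eta = (Ef/Em - 1)/(Ef/Em + xi) = (51.6667 - 1)/(51.6667 + 1) = 0.962
E2 = Em*(1+xi*eta*Vf)/(1-eta*Vf) = 8.35 GPa

8.35 GPa


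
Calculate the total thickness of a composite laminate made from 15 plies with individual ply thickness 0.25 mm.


h = n * t_ply = 15 * 0.25 = 3.75 mm

3.75 mm


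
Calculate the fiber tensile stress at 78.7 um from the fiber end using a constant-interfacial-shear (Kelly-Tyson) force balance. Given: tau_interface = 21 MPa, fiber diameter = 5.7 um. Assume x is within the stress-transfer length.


Force balance: sigma_f * (pi*d^2/4) = tau * (pi*d) * x  ->  sigma_f = 4 * tau * x / d
sigma_f = 4 * 21 * 78.7 / 5.7 = 1159.8 MPa

1159.8 MPa


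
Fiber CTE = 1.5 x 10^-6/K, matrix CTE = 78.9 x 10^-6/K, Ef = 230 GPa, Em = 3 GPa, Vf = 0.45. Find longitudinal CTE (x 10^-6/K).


E1 = Ef*Vf + Em*(1-Vf) = 105.15
alpha_1 = (alpha_f*Ef*Vf + alpha_m*Em*(1-Vf))/E1 = 2.71 x 10^-6/K

2.71 x 10^-6/K


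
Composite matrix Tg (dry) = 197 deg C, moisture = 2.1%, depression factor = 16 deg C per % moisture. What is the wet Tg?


Tg_wet = Tg_dry - k*moisture = 197 - 16*2.1 = 163.4 deg C

163.4 deg C


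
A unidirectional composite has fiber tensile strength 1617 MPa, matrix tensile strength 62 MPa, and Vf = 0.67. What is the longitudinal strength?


sigma_1 = sigma_f*Vf + sigma_m*(1-Vf) = 1617*0.67 + 62*0.33 = 1103.9 MPa

1103.9 MPa


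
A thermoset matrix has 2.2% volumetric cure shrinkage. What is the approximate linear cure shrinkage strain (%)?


Linear shrinkage ≈ vol_shrink/3 = 2.2/3 = 0.733%

0.733%


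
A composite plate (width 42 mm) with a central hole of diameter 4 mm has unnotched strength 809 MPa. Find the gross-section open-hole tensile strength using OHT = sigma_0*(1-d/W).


OHT = sigma_0*(1-d/W) = 809*(1-4/42) = 732.0 MPa

732.0 MPa


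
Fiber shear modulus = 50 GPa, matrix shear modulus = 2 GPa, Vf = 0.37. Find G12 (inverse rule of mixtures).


1/G12 = Vf/Gf + (1-Vf)/Gm = 0.37/50 + 0.63/2
G12 = 3.1 GPa

3.1 GPa


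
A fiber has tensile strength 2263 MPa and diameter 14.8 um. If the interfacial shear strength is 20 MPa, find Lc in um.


Lc = sigma_f * d / (2 * tau_i) = 2263 * 14.8 / (2 * 20) = 837.3 um

837.3 um


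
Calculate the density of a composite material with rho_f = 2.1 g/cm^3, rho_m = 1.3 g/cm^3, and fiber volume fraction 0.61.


rho_c = rho_f*Vf + rho_m*(1-Vf) = 2.1*0.61 + 1.3*0.39 = 1.788 g/cm^3

1.788 g/cm^3


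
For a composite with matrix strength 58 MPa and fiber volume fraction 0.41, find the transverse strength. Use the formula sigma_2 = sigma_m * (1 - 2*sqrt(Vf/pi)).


factor = 1 - 2*sqrt(0.41/pi) = 0.2775
sigma_2 = 58 * 0.2775 = 16.09 MPa

16.09 MPa


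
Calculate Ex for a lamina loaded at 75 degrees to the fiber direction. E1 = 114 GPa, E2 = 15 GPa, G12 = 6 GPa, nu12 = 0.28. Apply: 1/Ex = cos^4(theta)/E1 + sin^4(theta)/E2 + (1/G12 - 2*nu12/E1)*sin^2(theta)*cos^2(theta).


cos^4(75) = 0.004487, sin^4(75) = 0.870513, sin^2(75)*cos^2(75) = 0.0625
1/G12 - 2*nu12/E1 = 1/6 - 2*0.28/114 = 0.161754 GPa^-1
1/Ex = 0.004487/114 + 0.870513/15 + 0.161754*0.0625 = 0.0681832 GPa^-1
Ex = 14.67 GPa

14.67 GPa


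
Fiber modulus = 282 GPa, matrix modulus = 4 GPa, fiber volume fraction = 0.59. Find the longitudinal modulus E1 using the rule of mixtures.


E1 = Ef*Vf + Em*(1-Vf) = 282*0.59 + 4*0.41 = 168.02 GPa

168.02 GPa


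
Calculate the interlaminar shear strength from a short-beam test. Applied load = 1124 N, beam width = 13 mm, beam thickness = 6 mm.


ILSS = 3F/(4bh) = 3*1124/(4*13*6) = 10.81 MPa

10.81 MPa


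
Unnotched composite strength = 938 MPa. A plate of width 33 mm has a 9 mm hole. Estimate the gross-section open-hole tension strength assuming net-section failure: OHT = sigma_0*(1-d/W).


OHT = sigma_0*(1-d/W) = 938*(1-9/33) = 682.2 MPa

682.2 MPa


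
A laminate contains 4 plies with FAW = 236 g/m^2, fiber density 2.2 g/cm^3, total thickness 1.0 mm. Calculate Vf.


Vf = n * FAW / (rho_f * h * 1000) = 4 * 236 / (2.2 * 1.0 * 1000) = 0.4291

0.4291


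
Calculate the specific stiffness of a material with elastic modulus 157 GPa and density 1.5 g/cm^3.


Specific stiffness = E/rho = 157/1.5 = 104.7 GPa/(g/cm^3)

104.7 GPa/(g/cm^3)


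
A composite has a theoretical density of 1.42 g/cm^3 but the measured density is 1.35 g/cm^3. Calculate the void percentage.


Void% = (rho_theo - rho_actual)/rho_theo * 100 = (1.42 - 1.35)/1.42 * 100 = 4.93%

4.93%


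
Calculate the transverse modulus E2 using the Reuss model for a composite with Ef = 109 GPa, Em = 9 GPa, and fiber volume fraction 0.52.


1/E2 = Vf/Ef + (1-Vf)/Em = 0.52/109 + 0.48/9
E2 = 17.21 GPa

17.21 GPa


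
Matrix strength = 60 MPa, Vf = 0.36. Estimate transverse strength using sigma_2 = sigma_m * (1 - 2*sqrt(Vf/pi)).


factor = 1 - 2*sqrt(0.36/pi) = 0.323
sigma_2 = 60 * 0.323 = 19.38 MPa

19.38 MPa


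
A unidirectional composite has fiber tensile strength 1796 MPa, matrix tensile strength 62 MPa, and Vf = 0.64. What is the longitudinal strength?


sigma_1 = sigma_f*Vf + sigma_m*(1-Vf) = 1796*0.64 + 62*0.36 = 1171.8 MPa

1171.8 MPa


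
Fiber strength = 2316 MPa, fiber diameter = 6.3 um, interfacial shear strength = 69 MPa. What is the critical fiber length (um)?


Lc = sigma_f * d / (2 * tau_i) = 2316 * 6.3 / (2 * 69) = 105.7 um

105.7 um


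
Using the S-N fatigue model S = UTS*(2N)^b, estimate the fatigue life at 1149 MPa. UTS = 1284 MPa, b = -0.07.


N = 0.5 * (S/UTS)^(1/b) = 0.5 * (1149/1284)^(1/-0.07) = 2.4445 cycles

2.4445 cycles


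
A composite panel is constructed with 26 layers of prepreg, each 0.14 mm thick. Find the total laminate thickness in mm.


h = n * t_ply = 26 * 0.14 = 3.64 mm

3.64 mm


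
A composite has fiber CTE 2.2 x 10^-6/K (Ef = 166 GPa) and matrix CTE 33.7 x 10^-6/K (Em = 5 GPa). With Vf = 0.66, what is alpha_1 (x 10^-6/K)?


E1 = Ef*Vf + Em*(1-Vf) = 111.26
alpha_1 = (alpha_f*Ef*Vf + alpha_m*Em*(1-Vf))/E1 = 2.68 x 10^-6/K

2.68 x 10^-6/K


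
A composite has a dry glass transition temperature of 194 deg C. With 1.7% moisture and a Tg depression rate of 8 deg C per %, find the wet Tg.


Tg_wet = Tg_dry - k*moisture = 194 - 8*1.7 = 180.4 deg C

180.4 deg C


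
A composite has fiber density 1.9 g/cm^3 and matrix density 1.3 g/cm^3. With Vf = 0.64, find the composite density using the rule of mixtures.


rho_c = rho_f*Vf + rho_m*(1-Vf) = 1.9*0.64 + 1.3*0.36 = 1.684 g/cm^3

1.684 g/cm^3
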